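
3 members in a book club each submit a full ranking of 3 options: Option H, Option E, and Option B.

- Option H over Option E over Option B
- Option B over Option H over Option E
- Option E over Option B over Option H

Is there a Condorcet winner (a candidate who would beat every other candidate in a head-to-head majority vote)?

No

Head-to-head results (3 voters total):
Option H vs Option E: Option H wins 2–1.
Option H vs Option B: Option B wins 2–1.
Option E vs Option B: Option E wins 2–1.
No candidate beats all others: Option H beats Option E beats Option B beats Option H, a majority cycle.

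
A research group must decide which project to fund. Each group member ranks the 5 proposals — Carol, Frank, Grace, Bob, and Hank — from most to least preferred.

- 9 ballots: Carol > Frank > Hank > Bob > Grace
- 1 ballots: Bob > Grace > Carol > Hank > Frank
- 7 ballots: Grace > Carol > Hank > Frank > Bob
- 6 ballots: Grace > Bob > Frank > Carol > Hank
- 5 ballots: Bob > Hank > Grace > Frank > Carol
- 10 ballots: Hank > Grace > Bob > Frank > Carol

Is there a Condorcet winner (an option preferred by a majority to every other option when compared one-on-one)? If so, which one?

None — there is no Condorcet winner

Head-to-head results (38 voters total):
Carol vs Frank: Frank wins 21–17.
Carol vs Grace: Grace wins 29–9.
Carol vs Bob: Bob wins 22–16.
Carol vs Hank: Carol wins 23–15.
Frank vs Grace: Grace wins 29–9.
Frank vs Bob: Bob wins 22–16.
Frank vs Hank: Hank wins 23–15.
Grace vs Bob: Grace wins 23–15.
Grace vs Hank: Hank wins 24–14.
Bob vs Hank: Hank wins 26–12.
No candidate beats all others: Carol beats Hank beats Frank beats Carol, a majority cycle.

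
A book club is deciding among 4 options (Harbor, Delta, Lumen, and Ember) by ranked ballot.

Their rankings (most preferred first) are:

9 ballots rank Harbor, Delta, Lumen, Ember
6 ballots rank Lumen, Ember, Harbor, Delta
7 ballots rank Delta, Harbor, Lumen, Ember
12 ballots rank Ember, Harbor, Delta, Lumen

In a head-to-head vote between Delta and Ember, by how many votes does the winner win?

2

Ballots ranking Delta above Ember: 9+7 = 16.
Ballots ranking Ember above Delta: 6+12 = 18.
Ember wins 18–16, a margin of 2.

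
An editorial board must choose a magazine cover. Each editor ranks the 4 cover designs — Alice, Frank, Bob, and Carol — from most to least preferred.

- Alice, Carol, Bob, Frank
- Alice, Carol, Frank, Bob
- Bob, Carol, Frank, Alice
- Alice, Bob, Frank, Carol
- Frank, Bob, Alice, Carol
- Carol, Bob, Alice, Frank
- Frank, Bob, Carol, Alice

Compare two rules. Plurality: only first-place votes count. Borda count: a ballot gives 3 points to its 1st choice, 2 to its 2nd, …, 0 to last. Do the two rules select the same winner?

Plurality first-place counts: Alice 3, Frank 2, Bob 1, Carol 1 → Alice.
Borda totals: Alice 11, Frank 9, Bob 12, Carol 10 → Bob.
The two rules disagree: plurality picks Alice, Borda picks Bob.

No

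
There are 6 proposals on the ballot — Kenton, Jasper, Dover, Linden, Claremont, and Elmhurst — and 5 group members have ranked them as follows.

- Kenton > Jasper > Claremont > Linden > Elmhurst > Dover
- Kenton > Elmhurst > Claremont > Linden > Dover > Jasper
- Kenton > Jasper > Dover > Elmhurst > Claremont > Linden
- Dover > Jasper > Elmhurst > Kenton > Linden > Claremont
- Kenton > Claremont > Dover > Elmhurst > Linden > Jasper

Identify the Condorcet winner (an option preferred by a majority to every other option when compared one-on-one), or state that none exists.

Kenton

Head-to-head results (5 voters total):
Kenton vs Jasper: Kenton wins 4–1.
Kenton vs Dover: Kenton wins 4–1.
Kenton vs Linden: Kenton wins 5–0.
Kenton vs Claremont: Kenton wins 5–0.
Kenton vs Elmhurst: Kenton wins 4–1.
Jasper vs Dover: Dover wins 3–2.
Jasper vs Linden: Jasper wins 3–2.
Jasper vs Claremont: Jasper wins 3–2.
Jasper vs Elmhurst: Jasper wins 3–2.
Dover vs Linden: Dover wins 3–2.
Dover vs Claremont: Claremont wins 3–2.
Dover vs Elmhurst: Dover wins 3–2.
Linden vs Claremont: Claremont wins 4–1.
Linden vs Elmhurst: Elmhurst wins 4–1.
Claremont vs Elmhurst: Elmhurst wins 3–2.
Kenton beats each rival — Jasper (4–1), Dover (4–1), Linden (5–0), Claremont (5–0), Elmhurst (4–1) — so Kenton is the Condorcet winner.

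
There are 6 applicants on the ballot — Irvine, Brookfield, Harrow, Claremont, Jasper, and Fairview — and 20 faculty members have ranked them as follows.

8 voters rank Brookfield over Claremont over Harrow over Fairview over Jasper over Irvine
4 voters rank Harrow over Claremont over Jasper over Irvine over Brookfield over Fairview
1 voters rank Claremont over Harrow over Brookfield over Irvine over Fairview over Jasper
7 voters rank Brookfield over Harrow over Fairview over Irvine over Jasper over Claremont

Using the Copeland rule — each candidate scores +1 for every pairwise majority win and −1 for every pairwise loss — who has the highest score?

Pairwise results:
  Irvine vs Brookfield: Brookfield wins 16–4.
  Irvine vs Harrow: Harrow wins 20–0.
  Irvine vs Claremont: Claremont wins 13–7.
  Irvine vs Jasper: Jasper wins 12–8.
  Irvine vs Fairview: Fairview wins 15–5.
  Brookfield vs Harrow: Brookfield wins 15–5.
  Brookfield vs Claremont: Brookfield wins 15–5.
  Brookfield vs Jasper: Brookfield wins 16–4.
  Brookfield vs Fairview: Brookfield wins 20–0.
  Harrow vs Claremont: Harrow wins 11–9.
  Harrow vs Jasper: Harrow wins 20–0.
  Harrow vs Fairview: Harrow wins 20–0.
  Claremont vs Jasper: Claremont wins 13–7.
  Claremont vs Fairview: Claremont wins 13–7.
  Jasper vs Fairview: Fairview wins 16–4.
Copeland scores (wins − losses):
  Irvine: 0 − 5 = -5
  Brookfield: 5 − 0 = 5
  Harrow: 4 − 1 = 3
  Claremont: 3 − 2 = 1
  Jasper: 1 − 4 = -3
  Fairview: 2 − 3 = -1
Brookfield has the best Copeland score.

Brookfield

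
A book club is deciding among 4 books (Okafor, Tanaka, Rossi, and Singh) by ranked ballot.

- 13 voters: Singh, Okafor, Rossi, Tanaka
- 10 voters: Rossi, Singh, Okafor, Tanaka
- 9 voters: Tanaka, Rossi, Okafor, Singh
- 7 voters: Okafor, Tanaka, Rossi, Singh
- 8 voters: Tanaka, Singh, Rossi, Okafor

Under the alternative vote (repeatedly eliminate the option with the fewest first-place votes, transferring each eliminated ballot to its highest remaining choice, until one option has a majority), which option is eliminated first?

Okafor

Round 1: Tanaka 17, Singh 13, Rossi 10, Okafor 7. Okafor has the fewest and is eliminated.
Round 2: Tanaka 24, Singh 13, Rossi 10. Tanaka has a majority.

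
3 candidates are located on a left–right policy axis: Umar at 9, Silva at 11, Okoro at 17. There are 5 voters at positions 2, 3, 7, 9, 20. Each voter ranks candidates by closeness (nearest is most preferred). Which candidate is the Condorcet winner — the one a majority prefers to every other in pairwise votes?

Umar

With single-peaked preferences on a line, the Condorcet winner is the candidate closest to the median voter.
The median voter (position 7) is closest to Umar at 9.
Check: Umar vs Silva — voters closer to Umar: 4 of 5.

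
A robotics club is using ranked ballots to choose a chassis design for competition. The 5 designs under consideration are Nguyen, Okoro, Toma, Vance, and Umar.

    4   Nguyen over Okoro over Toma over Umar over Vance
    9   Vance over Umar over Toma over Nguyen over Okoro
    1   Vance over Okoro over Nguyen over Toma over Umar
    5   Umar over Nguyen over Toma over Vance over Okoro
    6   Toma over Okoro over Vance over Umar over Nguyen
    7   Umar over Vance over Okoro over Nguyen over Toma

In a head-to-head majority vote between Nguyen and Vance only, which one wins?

Vance

Ballots ranking Nguyen above Vance: 4+5 = 9.
Ballots ranking Vance above Nguyen: 9+1+6+7 = 23.
Vance wins the head-to-head, 23–9.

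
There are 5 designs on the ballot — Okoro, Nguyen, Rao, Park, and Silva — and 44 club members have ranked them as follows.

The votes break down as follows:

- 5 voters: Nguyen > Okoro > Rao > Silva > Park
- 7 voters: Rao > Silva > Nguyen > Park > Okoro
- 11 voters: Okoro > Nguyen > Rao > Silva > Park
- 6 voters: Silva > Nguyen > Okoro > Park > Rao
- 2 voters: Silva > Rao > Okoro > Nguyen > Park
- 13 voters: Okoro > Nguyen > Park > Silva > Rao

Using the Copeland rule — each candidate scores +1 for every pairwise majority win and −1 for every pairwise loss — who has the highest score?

Pairwise results:
  Okoro vs Nguyen: Okoro wins 26–18.
  Okoro vs Rao: Okoro wins 35–9.
  Okoro vs Park: Okoro wins 37–7.
  Okoro vs Silva: Okoro wins 29–15.
  Nguyen vs Rao: Nguyen wins 35–9.
  Nguyen vs Park: Nguyen wins 44–0.
  Nguyen vs Silva: Nguyen wins 29–15.
  Rao vs Park: Rao wins 25–19.
  Rao vs Silva: Rao wins 23–21.
  Park vs Silva: Silva wins 31–13.
Copeland scores (wins − losses):
  Okoro: 4 − 0 = 4
  Nguyen: 3 − 1 = 2
  Rao: 2 − 2 = 0
  Park: 0 − 4 = -4
  Silva: 1 − 3 = -2
Okoro has the best Copeland score.

Okoro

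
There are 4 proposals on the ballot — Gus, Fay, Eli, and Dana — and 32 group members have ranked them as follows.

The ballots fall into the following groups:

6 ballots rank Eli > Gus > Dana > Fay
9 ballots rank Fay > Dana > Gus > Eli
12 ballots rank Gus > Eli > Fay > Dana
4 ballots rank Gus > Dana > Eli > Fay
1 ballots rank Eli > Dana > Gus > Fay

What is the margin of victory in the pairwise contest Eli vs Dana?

Ballots ranking Eli above Dana: 6+12+1 = 19.
Ballots ranking Dana above Eli: 9+4 = 13.
Eli wins 19–13, a margin of 6.

6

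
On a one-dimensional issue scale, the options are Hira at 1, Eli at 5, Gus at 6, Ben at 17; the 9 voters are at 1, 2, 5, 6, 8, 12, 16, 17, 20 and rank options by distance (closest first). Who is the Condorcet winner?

With single-peaked preferences on a line, the Condorcet winner is the candidate closest to the median voter.
The median voter (position 8) is closest to Gus at 6.
Check: Gus vs Eli — voters closer to Gus: 6 of 9.

Gus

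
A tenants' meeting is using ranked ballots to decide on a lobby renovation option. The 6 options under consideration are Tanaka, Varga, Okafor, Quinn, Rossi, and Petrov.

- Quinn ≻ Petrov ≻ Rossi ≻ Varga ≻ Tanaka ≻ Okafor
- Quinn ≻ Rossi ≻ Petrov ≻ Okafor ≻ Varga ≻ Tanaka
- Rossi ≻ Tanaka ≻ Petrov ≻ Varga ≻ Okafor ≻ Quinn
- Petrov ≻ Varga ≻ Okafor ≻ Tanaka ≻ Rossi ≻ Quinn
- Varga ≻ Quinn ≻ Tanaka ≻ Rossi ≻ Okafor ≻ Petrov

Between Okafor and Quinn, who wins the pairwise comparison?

Ballots ranking Okafor above Quinn: 2.
Ballots ranking Quinn above Okafor: 3.
Quinn wins the head-to-head, 3–2.

Quinn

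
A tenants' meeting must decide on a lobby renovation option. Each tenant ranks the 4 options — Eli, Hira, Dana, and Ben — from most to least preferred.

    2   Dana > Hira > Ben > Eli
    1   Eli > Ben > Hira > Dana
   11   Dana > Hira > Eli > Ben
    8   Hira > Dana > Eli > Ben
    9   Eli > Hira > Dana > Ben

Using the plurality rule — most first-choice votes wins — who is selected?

Dana

First-place vote totals:
  Eli: 10
  Hira: 8
  Dana: 13
  Ben: 0
Dana has the most first-place votes.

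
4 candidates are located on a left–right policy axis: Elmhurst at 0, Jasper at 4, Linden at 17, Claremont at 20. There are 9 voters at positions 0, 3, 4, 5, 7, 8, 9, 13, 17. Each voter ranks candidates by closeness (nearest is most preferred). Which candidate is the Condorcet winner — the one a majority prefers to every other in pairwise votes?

With single-peaked preferences on a line, the Condorcet winner is the candidate closest to the median voter.
The median voter (position 7) is closest to Jasper at 4.
Check: Jasper vs Linden — voters closer to Jasper: 7 of 9.

Jasper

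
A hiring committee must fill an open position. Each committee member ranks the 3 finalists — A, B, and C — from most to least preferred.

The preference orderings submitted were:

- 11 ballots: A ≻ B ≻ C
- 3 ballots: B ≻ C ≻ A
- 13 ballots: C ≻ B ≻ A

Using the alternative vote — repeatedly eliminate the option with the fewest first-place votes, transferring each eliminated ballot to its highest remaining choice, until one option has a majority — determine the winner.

Round 1: C 13, A 11, B 3. B has the fewest and is eliminated.
Round 2: C 16, A 11. C has a majority.

C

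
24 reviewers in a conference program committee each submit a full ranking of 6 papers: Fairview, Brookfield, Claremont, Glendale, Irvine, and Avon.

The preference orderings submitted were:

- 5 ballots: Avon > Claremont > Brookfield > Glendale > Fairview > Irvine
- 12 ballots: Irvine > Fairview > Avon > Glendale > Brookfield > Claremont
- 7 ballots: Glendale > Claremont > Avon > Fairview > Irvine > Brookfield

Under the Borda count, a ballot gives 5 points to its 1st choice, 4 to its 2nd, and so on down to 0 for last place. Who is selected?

Borda scores:
  Fairview: 5·1 + 12·4 + 7·2 = 67
  Brookfield: 5·3 + 12·1 + 7·0 = 27
  Claremont: 5·4 + 12·0 + 7·4 = 48
  Glendale: 5·2 + 12·2 + 7·5 = 69
  Irvine: 5·0 + 12·5 + 7·1 = 67
  Avon: 5·5 + 12·3 + 7·3 = 82
Avon has the highest total.

Avon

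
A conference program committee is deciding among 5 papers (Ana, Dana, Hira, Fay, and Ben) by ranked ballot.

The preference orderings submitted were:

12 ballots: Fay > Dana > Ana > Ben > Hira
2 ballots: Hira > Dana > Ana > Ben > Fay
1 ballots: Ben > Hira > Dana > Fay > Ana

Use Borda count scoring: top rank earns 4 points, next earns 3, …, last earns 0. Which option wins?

Fay

Borda scores:
  Ana: 12·2 + 2·2 + 0 = 28
  Dana: 12·3 + 2·3 + 2 = 44
  Hira: 12·0 + 2·4 + 3 = 11
  Fay: 12·4 + 2·0 + 1 = 49
  Ben: 12·1 + 2·1 + 4 = 18
Fay has the highest total.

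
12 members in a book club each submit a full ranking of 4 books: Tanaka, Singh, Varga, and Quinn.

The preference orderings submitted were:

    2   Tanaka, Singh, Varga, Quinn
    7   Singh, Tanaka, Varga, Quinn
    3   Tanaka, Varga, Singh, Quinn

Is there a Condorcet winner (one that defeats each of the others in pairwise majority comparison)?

Yes

Head-to-head results (12 voters total):
Tanaka vs Singh: Singh wins 7–5.
Tanaka vs Varga: Tanaka wins 12–0.
Tanaka vs Quinn: Tanaka wins 12–0.
Singh vs Varga: Singh wins 9–3.
Singh vs Quinn: Singh wins 12–0.
Varga vs Quinn: Varga wins 12–0.
Singh beats each rival — Tanaka (7–5), Varga (9–3), Quinn (12–0) — so Singh is the Condorcet winner.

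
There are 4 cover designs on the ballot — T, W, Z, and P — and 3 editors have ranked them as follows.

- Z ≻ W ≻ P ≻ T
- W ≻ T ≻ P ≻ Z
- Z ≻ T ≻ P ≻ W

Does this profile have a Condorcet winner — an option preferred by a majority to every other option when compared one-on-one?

Yes

Head-to-head results (3 voters total):
T vs W: W wins 2–1.
T vs Z: Z wins 2–1.
T vs P: T wins 2–1.
W vs Z: Z wins 2–1.
W vs P: W wins 2–1.
Z vs P: Z wins 2–1.
Z beats each rival — T (2–1), W (2–1), P (2–1) — so Z is the Condorcet winner.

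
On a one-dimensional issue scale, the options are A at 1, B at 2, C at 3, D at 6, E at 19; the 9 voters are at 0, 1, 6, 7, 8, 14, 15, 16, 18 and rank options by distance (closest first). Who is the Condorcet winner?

With single-peaked preferences on a line, the Condorcet winner is the candidate closest to the median voter.
The median voter (position 8) is closest to D at 6.
Check: D vs E — voters closer to D: 5 of 9.

D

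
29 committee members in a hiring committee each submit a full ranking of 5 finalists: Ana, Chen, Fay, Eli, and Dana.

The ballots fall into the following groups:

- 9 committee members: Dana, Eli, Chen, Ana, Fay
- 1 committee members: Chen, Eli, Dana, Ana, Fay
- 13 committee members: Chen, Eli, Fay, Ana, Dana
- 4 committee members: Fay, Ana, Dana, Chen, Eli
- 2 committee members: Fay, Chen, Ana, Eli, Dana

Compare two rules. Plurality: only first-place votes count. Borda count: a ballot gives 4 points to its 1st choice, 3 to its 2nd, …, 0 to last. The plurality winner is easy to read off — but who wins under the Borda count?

Plurality first-place counts: Ana 0, Chen 14, Fay 6, Eli 0, Dana 9 → Chen.
Borda totals: Ana 39, Chen 84, Fay 50, Eli 71, Dana 46 → Chen.

Chen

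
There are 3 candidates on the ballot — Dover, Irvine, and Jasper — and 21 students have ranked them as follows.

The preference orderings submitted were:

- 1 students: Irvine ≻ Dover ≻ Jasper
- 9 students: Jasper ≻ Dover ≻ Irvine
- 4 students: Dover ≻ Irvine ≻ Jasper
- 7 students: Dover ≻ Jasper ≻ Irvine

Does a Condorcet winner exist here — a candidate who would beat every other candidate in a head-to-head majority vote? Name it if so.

Dover

Head-to-head results (21 voters total):
Dover vs Irvine: Dover wins 20–1.
Dover vs Jasper: Dover wins 12–9.
Irvine vs Jasper: Jasper wins 16–5.
Dover beats each rival — Irvine (20–1), Jasper (12–9) — so Dover is the Condorcet winner.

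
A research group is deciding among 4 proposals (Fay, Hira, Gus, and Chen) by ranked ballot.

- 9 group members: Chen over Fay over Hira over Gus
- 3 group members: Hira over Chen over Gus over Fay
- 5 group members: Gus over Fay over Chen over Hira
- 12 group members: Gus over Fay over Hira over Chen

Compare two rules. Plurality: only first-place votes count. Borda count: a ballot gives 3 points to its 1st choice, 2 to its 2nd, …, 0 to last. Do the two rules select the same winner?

Plurality first-place counts: Fay 0, Hira 3, Gus 17, Chen 9 → Gus.
Borda totals: Fay 52, Hira 30, Gus 54, Chen 38 → Gus.
The two rules agree on Gus.

Yes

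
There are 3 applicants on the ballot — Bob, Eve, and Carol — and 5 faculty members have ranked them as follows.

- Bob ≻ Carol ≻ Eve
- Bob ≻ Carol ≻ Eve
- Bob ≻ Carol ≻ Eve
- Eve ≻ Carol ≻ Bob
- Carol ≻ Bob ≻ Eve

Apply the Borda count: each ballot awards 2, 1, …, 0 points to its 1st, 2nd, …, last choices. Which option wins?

Borda scores:
  Bob: 2 + 2 + 2 + 0 + 1 = 7
  Eve: 0 + 0 + 0 + 2 + 0 = 2
  Carol: 1 + 1 + 1 + 1 + 2 = 6
Bob has the highest total.

Bob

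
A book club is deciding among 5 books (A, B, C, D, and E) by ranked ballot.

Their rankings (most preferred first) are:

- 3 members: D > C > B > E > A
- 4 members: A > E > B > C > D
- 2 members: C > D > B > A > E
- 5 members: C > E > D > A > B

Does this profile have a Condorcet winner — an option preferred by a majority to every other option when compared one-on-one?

Yes

Head-to-head results (14 voters total):
A vs B: A wins 9–5.
A vs C: C wins 10–4.
A vs D: D wins 10–4.
A vs E: E wins 8–6.
B vs C: C wins 10–4.
B vs D: D wins 10–4.
B vs E: E wins 9–5.
C vs D: C wins 11–3.
C vs E: C wins 10–4.
D vs E: E wins 9–5.
C beats each rival — A (10–4), B (10–4), D (11–3), E (10–4) — so C is the Condorcet winner.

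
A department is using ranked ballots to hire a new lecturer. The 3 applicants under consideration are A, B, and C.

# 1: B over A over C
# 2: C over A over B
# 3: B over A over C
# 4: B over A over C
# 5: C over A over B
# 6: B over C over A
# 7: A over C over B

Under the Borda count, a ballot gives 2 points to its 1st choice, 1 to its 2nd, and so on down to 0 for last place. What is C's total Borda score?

Borda scores:
  A: 1 + 1 + 1 + 1 + 1 + 0 + 2 = 7
  B: 2 + 0 + 2 + 2 + 0 + 2 + 0 = 8
  C: 0 + 2 + 0 + 0 + 2 + 1 + 1 = 6

6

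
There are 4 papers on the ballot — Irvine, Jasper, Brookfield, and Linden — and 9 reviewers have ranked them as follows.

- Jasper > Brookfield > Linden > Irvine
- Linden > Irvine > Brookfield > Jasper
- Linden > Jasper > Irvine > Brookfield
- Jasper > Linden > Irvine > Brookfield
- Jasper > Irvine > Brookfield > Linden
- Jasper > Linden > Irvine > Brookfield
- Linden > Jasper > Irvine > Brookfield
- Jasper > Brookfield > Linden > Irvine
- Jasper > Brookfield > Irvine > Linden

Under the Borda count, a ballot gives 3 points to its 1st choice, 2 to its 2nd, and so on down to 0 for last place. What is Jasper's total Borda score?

Borda scores:
  Irvine: 0 + 2 + 1 + 1 + 2 + 1 + 1 + 0 + 1 = 9
  Jasper: 3 + 0 + 2 + 3 + 3 + 3 + 2 + 3 + 3 = 22
  Brookfield: 2 + 1 + 0 + 0 + 1 + 0 + 0 + 2 + 2 = 8
  Linden: 1 + 3 + 3 + 2 + 0 + 2 + 3 + 1 + 0 = 15

22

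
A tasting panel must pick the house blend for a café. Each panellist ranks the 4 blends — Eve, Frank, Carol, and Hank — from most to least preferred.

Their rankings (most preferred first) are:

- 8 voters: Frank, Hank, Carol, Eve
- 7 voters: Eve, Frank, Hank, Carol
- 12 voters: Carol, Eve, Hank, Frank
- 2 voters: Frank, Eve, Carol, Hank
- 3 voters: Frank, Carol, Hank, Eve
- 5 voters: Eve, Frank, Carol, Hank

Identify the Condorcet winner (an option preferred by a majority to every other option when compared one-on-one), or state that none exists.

None — there is no Condorcet winner

Head-to-head results (37 voters total):
Eve vs Frank: Eve wins 24–13.
Eve vs Carol: Carol wins 23–14.
Eve vs Hank: Eve wins 26–11.
Frank vs Carol: Frank wins 25–12.
Frank vs Hank: Frank wins 25–12.
Carol vs Hank: Carol wins 22–15.
No candidate beats all others: Eve beats Frank beats Carol beats Eve, a majority cycle.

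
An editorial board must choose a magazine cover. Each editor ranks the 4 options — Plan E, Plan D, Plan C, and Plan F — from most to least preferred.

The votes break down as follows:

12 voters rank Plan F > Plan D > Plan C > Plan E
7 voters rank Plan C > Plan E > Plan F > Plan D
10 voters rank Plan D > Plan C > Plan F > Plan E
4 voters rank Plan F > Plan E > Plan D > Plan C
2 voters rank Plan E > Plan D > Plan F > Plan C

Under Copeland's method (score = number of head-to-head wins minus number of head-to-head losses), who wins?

Pairwise results:
  Plan E vs Plan D: Plan D wins 22–13.
  Plan E vs Plan C: Plan C wins 29–6.
  Plan E vs Plan F: Plan F wins 26–9.
  Plan D vs Plan C: Plan D wins 28–7.
  Plan D vs Plan F: Plan F wins 23–12.
  Plan C vs Plan F: Plan F wins 18–17.
Copeland scores (wins − losses):
  Plan E: 0 − 3 = -3
  Plan D: 2 − 1 = 1
  Plan C: 1 − 2 = -1
  Plan F: 3 − 0 = 3
Plan F has the best Copeland score.

Plan F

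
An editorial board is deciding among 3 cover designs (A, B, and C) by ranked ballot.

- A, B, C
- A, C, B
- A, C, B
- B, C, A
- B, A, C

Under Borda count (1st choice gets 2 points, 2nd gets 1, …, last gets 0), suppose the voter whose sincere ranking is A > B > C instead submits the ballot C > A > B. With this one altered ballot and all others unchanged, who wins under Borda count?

Borda totals with the altered ballot: A 6, B 4, C 5.
The winner is unchanged: still A.

A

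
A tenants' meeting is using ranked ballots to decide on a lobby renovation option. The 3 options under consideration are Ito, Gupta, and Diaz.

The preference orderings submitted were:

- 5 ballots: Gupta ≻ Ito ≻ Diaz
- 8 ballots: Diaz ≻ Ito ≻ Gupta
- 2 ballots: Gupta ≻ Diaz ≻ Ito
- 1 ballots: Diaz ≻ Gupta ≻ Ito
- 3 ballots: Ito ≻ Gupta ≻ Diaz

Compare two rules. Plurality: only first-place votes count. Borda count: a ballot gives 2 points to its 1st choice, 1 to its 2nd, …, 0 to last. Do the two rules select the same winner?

Plurality first-place counts: Ito 3, Gupta 7, Diaz 9 → Diaz.
Borda totals: Ito 19, Gupta 18, Diaz 20 → Diaz.
The two rules agree on Diaz.

Yes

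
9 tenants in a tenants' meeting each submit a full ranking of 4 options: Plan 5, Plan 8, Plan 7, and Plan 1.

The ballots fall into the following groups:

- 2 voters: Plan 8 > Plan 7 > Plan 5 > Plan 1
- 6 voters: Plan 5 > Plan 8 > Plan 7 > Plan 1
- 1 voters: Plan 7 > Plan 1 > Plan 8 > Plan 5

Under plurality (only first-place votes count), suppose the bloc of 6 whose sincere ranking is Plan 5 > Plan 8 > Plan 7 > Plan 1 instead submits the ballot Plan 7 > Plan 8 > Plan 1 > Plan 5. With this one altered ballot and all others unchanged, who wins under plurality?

First-place totals with the altered ballot: Plan 5 0, Plan 8 2, Plan 7 7, Plan 1 0.
The switch changes the winner from Plan 5 to Plan 7.

Plan 7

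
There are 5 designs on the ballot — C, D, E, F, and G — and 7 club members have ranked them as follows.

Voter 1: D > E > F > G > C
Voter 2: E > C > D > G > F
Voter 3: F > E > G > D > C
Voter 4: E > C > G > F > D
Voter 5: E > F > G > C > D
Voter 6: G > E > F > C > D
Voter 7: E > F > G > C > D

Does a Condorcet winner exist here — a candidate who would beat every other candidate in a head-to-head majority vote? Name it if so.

Head-to-head results (7 voters total):
C vs D: C wins 5–2.
C vs E: E wins 7–0.
C vs F: F wins 5–2.
C vs G: G wins 5–2.
D vs E: E wins 6–1.
D vs F: F wins 5–2.
D vs G: G wins 5–2.
E vs F: E wins 6–1.
E vs G: E wins 6–1.
F vs G: F wins 4–3.
E beats each rival — C (7–0), D (6–1), F (6–1), G (6–1) — so E is the Condorcet winner.

E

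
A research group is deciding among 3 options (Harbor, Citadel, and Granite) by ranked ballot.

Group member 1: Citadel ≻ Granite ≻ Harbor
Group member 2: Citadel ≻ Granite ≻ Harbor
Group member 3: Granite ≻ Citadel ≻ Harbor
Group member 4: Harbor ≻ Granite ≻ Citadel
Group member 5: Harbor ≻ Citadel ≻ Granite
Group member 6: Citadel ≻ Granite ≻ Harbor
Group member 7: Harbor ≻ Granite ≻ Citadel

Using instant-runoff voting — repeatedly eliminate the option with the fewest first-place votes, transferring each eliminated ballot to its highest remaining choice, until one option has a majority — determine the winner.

Round 1: Harbor 3, Citadel 3, Granite 1. Granite has the fewest and is eliminated.
Round 2: Citadel 4, Harbor 3. Citadel has a majority.

Citadel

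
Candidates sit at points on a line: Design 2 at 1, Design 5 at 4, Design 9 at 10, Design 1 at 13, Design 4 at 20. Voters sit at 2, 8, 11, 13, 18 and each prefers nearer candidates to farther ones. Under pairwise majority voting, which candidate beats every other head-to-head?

Design 9

With single-peaked preferences on a line, the Condorcet winner is the candidate closest to the median voter.
The median voter (position 11) is closest to Design 9 at 10.
Check: Design 9 vs Design 2 — voters closer to Design 9: 4 of 5.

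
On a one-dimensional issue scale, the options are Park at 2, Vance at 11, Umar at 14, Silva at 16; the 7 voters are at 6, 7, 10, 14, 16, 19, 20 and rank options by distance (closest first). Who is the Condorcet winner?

With single-peaked preferences on a line, the Condorcet winner is the candidate closest to the median voter.
The median voter (position 14) is closest to Umar at 14.
Check: Umar vs Vance — voters closer to Umar: 4 of 7.

Umar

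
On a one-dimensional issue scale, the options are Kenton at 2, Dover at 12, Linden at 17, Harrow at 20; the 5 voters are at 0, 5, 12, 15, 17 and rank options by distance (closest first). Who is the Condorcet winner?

With single-peaked preferences on a line, the Condorcet winner is the candidate closest to the median voter.
The median voter (position 12) is closest to Dover at 12.
Check: Dover vs Linden — voters closer to Dover: 3 of 5.

Dover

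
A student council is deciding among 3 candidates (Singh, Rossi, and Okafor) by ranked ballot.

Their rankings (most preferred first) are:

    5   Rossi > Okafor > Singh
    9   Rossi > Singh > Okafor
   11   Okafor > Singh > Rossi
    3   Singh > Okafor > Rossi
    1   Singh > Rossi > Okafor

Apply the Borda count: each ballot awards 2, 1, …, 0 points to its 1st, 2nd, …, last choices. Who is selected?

Borda scores:
  Singh: 5·0 + 9·1 + 11·1 + 3·2 + 2 = 28
  Rossi: 5·2 + 9·2 + 11·0 + 3·0 + 1 = 29
  Okafor: 5·1 + 9·0 + 11·2 + 3·1 + 0 = 30
Okafor has the highest total.

Okafor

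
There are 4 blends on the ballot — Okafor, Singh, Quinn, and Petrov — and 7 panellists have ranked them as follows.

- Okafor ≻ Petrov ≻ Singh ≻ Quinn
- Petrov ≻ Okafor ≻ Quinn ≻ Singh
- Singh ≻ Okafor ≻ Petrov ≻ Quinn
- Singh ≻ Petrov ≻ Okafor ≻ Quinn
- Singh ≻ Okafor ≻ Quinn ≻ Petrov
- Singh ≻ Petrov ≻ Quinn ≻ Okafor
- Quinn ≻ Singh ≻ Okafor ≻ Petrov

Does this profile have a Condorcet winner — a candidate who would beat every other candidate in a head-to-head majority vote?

Head-to-head results (7 voters total):
Okafor vs Singh: Singh wins 5–2.
Okafor vs Quinn: Okafor wins 5–2.
Okafor vs Petrov: Okafor wins 4–3.
Singh vs Quinn: Singh wins 5–2.
Singh vs Petrov: Singh wins 5–2.
Quinn vs Petrov: Petrov wins 5–2.
Singh beats each rival — Okafor (5–2), Quinn (5–2), Petrov (5–2) — so Singh is the Condorcet winner.

Yes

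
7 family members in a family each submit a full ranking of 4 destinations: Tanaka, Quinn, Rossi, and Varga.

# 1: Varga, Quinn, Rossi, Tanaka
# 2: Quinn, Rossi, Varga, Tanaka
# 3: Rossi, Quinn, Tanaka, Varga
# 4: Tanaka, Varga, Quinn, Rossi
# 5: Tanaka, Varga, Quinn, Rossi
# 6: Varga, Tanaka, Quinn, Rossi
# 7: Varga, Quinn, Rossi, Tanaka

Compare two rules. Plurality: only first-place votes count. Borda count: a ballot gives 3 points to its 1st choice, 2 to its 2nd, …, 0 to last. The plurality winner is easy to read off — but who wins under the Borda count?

Plurality first-place counts: Tanaka 2, Quinn 1, Rossi 1, Varga 3 → Varga.
Borda totals: Tanaka 9, Quinn 12, Rossi 7, Varga 14 → Varga.

Varga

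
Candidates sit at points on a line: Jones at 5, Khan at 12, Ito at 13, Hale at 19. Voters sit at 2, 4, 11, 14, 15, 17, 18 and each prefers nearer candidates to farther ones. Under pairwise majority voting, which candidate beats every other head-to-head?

With single-peaked preferences on a line, the Condorcet winner is the candidate closest to the median voter.
The median voter (position 14) is closest to Ito at 13.
Check: Ito vs Jones — voters closer to Ito: 5 of 7.

Ito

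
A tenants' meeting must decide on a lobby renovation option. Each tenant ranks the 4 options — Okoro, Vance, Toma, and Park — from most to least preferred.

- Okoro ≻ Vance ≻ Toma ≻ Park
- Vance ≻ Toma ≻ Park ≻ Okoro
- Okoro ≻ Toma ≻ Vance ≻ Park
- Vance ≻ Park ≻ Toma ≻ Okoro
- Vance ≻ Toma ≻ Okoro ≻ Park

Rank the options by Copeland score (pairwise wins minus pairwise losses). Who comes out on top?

Pairwise results:
  Okoro vs Vance: Vance wins 3–2.
  Okoro vs Toma: Toma wins 3–2.
  Okoro vs Park: Okoro wins 3–2.
  Vance vs Toma: Vance wins 4–1.
  Vance vs Park: Vance wins 5–0.
  Toma vs Park: Toma wins 4–1.
Copeland scores (wins − losses):
  Okoro: 1 − 2 = -1
  Vance: 3 − 0 = 3
  Toma: 2 − 1 = 1
  Park: 0 − 3 = -3
Vance has the best Copeland score.

Vance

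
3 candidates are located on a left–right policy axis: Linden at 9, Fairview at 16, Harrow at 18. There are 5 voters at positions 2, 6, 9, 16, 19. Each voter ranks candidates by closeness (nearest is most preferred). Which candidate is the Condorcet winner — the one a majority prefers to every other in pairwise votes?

With single-peaked preferences on a line, the Condorcet winner is the candidate closest to the median voter.
The median voter (position 9) is closest to Linden at 9.
Check: Linden vs Harrow — voters closer to Linden: 3 of 5.

Linden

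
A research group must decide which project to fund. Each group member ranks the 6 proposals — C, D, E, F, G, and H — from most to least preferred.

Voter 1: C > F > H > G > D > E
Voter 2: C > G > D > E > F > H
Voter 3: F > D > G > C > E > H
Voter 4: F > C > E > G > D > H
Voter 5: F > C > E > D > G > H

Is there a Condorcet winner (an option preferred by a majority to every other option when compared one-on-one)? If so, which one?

F

Head-to-head results (5 voters total):
C vs D: C wins 4–1.
C vs E: C wins 5–0.
C vs F: F wins 3–2.
C vs G: C wins 4–1.
C vs H: C wins 5–0.
D vs E: D wins 3–2.
D vs F: F wins 4–1.
D vs G: G wins 3–2.
D vs H: D wins 4–1.
E vs F: F wins 4–1.
E vs G: G wins 3–2.
E vs H: E wins 4–1.
F vs G: F wins 4–1.
F vs H: F wins 5–0.
G vs H: G wins 4–1.
F beats each rival — C (3–2), D (4–1), E (4–1), G (4–1), H (5–0) — so F is the Condorcet winner.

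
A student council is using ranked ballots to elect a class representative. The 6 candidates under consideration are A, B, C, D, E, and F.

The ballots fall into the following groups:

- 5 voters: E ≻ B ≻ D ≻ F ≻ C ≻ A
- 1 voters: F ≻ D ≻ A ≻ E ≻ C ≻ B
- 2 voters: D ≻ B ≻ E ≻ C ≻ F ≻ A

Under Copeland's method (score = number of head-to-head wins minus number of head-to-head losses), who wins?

Pairwise results:
  A vs B: B wins 7–1.
  A vs C: C wins 7–1.
  A vs D: D wins 8–0.
  A vs E: E wins 7–1.
  A vs F: F wins 8–0.
  B vs C: B wins 7–1.
  B vs D: B wins 5–3.
  B vs E: E wins 6–2.
  B vs F: B wins 7–1.
  C vs D: D wins 8–0.
  C vs E: E wins 8–0.
  C vs F: F wins 6–2.
  D vs E: E wins 5–3.
  D vs F: D wins 7–1.
  E vs F: E wins 7–1.
Copeland scores (wins − losses):
  A: 0 − 5 = -5
  B: 4 − 1 = 3
  C: 1 − 4 = -3
  D: 3 − 2 = 1
  E: 5 − 0 = 5
  F: 2 − 3 = -1
E has the best Copeland score.

E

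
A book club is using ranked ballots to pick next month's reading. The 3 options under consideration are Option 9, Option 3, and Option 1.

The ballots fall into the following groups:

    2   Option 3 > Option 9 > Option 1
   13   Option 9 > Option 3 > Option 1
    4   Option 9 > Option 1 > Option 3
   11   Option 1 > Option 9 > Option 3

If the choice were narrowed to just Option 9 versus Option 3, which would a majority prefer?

Option 9

Ballots ranking Option 9 above Option 3: 13+4+11 = 28.
Ballots ranking Option 3 above Option 9: 2.
Option 9 wins the head-to-head, 28–2.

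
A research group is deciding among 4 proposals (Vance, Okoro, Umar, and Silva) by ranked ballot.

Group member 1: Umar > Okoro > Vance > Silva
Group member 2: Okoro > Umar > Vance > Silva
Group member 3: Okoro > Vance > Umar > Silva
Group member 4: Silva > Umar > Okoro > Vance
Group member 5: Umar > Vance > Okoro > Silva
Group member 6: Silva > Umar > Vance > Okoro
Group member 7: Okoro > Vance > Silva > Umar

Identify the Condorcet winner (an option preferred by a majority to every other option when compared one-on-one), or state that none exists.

Head-to-head results (7 voters total):
Vance vs Okoro: Okoro wins 5–2.
Vance vs Umar: Umar wins 5–2.
Vance vs Silva: Vance wins 5–2.
Okoro vs Umar: Umar wins 4–3.
Okoro vs Silva: Okoro wins 5–2.
Umar vs Silva: Umar wins 4–3.
Umar beats each rival — Vance (5–2), Okoro (4–3), Silva (4–3) — so Umar is the Condorcet winner.

Umar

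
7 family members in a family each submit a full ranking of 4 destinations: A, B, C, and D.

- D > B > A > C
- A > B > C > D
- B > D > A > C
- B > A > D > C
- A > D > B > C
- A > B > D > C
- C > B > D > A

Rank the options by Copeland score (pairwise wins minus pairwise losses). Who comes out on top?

Pairwise results:
  A vs B: B wins 4–3.
  A vs C: A wins 6–1.
  A vs D: A wins 4–3.
  B vs C: B wins 6–1.
  B vs D: B wins 5–2.
  C vs D: D wins 5–2.
Copeland scores (wins − losses):
  A: 2 − 1 = 1
  B: 3 − 0 = 3
  C: 0 − 3 = -3
  D: 1 − 2 = -1
B has the best Copeland score.

B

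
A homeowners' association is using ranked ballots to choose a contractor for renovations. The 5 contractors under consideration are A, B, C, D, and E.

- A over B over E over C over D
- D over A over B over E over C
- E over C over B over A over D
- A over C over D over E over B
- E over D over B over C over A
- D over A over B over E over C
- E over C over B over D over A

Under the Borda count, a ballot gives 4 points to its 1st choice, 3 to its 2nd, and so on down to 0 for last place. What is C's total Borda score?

Borda scores:
  A: 4 + 3 + 1 + 4 + 0 + 3 + 0 = 15
  B: 3 + 2 + 2 + 0 + 2 + 2 + 2 = 13
  C: 1 + 0 + 3 + 3 + 1 + 0 + 3 = 11
  D: 0 + 4 + 0 + 2 + 3 + 4 + 1 = 14
  E: 2 + 1 + 4 + 1 + 4 + 1 + 4 = 17

11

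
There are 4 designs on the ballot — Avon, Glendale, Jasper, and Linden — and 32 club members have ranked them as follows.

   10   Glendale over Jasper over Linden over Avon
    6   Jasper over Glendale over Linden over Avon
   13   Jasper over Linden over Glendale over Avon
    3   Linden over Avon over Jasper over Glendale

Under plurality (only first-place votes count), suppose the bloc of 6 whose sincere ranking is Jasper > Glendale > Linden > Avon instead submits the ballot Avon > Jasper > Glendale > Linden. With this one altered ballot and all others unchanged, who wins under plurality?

First-place totals with the altered ballot: Avon 6, Glendale 10, Jasper 13, Linden 3.
The winner is unchanged: still Jasper.

Jasper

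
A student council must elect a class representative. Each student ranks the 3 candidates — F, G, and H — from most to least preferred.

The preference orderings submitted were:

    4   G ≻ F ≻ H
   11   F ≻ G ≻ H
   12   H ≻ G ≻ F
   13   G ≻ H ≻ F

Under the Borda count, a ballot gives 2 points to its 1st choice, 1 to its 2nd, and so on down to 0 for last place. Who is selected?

Borda scores:
  F: 4·1 + 11·2 + 12·0 + 13·0 = 26
  G: 4·2 + 11·1 + 12·1 + 13·2 = 57
  H: 4·0 + 11·0 + 12·2 + 13·1 = 37
G has the highest total.

G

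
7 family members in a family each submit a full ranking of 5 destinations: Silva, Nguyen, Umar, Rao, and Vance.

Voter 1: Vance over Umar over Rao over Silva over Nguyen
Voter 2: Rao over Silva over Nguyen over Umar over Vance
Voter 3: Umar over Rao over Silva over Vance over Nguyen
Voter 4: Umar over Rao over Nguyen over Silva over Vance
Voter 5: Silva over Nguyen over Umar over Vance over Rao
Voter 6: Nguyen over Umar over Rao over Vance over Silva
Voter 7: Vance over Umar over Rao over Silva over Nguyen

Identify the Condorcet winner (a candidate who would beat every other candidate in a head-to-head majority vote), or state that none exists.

Head-to-head results (7 voters total):
Silva vs Nguyen: Silva wins 5–2.
Silva vs Umar: Umar wins 5–2.
Silva vs Rao: Rao wins 6–1.
Silva vs Vance: Silva wins 4–3.
Nguyen vs Umar: Umar wins 4–3.
Nguyen vs Rao: Rao wins 5–2.
Nguyen vs Vance: Nguyen wins 4–3.
Umar vs Rao: Umar wins 6–1.
Umar vs Vance: Umar wins 5–2.
Rao vs Vance: Rao wins 4–3.
Umar beats each rival — Silva (5–2), Nguyen (4–3), Rao (6–1), Vance (5–2) — so Umar is the Condorcet winner.

Umar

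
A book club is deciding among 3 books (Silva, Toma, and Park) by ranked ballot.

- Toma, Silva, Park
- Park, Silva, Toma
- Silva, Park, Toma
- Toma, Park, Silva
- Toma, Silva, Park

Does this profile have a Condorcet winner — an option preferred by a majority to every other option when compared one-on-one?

Head-to-head results (5 voters total):
Silva vs Toma: Toma wins 3–2.
Silva vs Park: Silva wins 3–2.
Toma vs Park: Toma wins 3–2.
Toma beats each rival — Silva (3–2), Park (3–2) — so Toma is the Condorcet winner.

Yes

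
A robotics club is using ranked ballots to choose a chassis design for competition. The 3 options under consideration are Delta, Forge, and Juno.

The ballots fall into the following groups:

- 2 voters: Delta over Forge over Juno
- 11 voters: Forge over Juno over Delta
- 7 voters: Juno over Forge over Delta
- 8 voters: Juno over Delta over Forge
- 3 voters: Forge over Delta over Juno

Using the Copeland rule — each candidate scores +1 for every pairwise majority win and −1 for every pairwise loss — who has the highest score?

Pairwise results:
  Delta vs Forge: Forge wins 21–10.
  Delta vs Juno: Juno wins 26–5.
  Forge vs Juno: Forge wins 16–15.
Copeland scores (wins − losses):
  Delta: 0 − 2 = -2
  Forge: 2 − 0 = 2
  Juno: 1 − 1 = 0
Forge has the best Copeland score.

Forge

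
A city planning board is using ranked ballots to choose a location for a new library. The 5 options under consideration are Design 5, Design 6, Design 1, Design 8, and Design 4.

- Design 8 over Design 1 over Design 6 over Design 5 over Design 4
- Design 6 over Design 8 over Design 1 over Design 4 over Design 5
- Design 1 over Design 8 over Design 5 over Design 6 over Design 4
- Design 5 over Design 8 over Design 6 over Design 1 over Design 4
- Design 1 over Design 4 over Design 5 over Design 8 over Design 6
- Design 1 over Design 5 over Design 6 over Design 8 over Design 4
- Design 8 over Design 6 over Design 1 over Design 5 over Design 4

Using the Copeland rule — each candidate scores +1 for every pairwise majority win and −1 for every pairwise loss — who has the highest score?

Pairwise results:
  Design 5 vs Design 6: Design 5 wins 4–3.
  Design 5 vs Design 1: Design 1 wins 6–1.
  Design 5 vs Design 8: Design 8 wins 4–3.
  Design 5 vs Design 4: Design 5 wins 5–2.
  Design 6 vs Design 1: Design 1 wins 4–3.
  Design 6 vs Design 8: Design 8 wins 5–2.
  Design 6 vs Design 4: Design 6 wins 6–1.
  Design 1 vs Design 8: Design 8 wins 4–3.
  Design 1 vs Design 4: Design 1 wins 7–0.
  Design 8 vs Design 4: Design 8 wins 6–1.
Copeland scores (wins − losses):
  Design 5: 2 − 2 = 0
  Design 6: 1 − 3 = -2
  Design 1: 3 − 1 = 2
  Design 8: 4 − 0 = 4
  Design 4: 0 − 4 = -4
Design 8 has the best Copeland score.

Design 8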